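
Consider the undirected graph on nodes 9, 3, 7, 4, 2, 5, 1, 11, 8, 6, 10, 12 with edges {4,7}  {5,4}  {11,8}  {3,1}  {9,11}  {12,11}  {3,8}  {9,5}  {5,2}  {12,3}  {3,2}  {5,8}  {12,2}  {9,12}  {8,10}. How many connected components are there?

6 is isolated — a component by itself.
Starting from 1 we can reach 1, 2, 3, 4, 5, 7, 8, 9, 10, 11, 12. That is one component of size 11.
Total: 2 components.

2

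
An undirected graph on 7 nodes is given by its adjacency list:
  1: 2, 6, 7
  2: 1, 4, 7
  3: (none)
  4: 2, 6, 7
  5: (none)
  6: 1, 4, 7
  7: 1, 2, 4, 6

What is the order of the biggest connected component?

5 is isolated — a component by itself.
3 is isolated — a component by itself.
Starting from 1 we can reach 1, 2, 4, 6, 7. That is one component of size 5.
The largest has 5 vertices.

5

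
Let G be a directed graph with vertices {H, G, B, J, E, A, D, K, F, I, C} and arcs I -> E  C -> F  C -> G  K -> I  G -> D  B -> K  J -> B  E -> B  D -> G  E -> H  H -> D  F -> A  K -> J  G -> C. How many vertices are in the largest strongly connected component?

{B, E, I, J, K} are all mutually reachable — one SCC of size 5.
{C, D, G} are all mutually reachable — one SCC of size 3.
{F} is an SCC by itself.
{H} is an SCC by itself.
{A} is an SCC by itself.
The largest has 5 vertices.

5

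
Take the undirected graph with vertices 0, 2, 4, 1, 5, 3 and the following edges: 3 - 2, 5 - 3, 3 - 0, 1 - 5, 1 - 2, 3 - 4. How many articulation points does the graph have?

Removing 3 increases the component count from 1 to 3, so 3 is a cut vertex.
By contrast removing 4 leaves 1 component; it is not a cut vertex. No other vertex is a cut vertex either.

1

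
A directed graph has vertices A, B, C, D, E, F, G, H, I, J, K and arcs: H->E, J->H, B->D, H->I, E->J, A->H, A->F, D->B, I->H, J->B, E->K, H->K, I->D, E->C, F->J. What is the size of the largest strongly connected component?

4

{E, H, I, J} are all mutually reachable — one SCC of size 4.
{B, D} are all mutually reachable — one SCC of size 2.
{G} is an SCC by itself.
{K} is an SCC by itself.
{C} is an SCC by itself.
(and 2 more singleton SCCs)
The largest has 4 vertices.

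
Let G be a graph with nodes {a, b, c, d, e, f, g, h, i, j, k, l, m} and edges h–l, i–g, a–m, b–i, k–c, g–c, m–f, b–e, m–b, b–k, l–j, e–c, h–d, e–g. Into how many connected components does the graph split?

2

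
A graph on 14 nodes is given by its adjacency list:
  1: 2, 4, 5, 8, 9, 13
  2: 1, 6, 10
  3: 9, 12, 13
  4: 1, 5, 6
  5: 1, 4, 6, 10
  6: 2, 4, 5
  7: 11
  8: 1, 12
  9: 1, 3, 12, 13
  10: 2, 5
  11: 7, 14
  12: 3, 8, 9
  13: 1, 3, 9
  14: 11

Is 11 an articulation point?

Deleting 11 raises the number of components from 2 to 3, so 11 is a cut vertex.

Yes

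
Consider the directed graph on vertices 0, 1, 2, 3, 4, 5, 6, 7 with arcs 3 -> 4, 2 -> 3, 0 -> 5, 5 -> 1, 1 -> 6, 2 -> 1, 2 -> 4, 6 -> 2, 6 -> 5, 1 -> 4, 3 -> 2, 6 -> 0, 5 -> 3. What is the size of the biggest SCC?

{0, 1, 2, 3, 5, 6} are all mutually reachable — one SCC of size 6.
{4} is an SCC by itself.
{7} is an SCC by itself.
The largest has 6 vertices.

6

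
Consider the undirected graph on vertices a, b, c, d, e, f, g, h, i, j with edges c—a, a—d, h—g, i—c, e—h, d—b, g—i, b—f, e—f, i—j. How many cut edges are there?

1

The edges on the cycle e-h-g-i-c-a-d-b-f-e are not bridges since each lies on that cycle.
But removing j—i disconnects j from i — this is a bridge.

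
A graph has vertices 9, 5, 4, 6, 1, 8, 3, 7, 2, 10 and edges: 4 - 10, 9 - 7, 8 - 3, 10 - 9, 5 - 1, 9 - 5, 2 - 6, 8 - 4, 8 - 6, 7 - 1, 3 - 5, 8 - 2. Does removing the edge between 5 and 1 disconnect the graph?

No

After removing 5 - 1, the path 5-9-7-1 still connects them, so the edge is not a bridge.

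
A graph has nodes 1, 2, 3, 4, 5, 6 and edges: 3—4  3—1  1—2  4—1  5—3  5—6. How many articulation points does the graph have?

3

Removing 1 increases the component count from 1 to 2, so 1 is a cut vertex.
Removing 3 increases the component count from 1 to 2, so 3 is a cut vertex.
Removing 5 increases the component count from 1 to 2, so 5 is a cut vertex.
By contrast removing 4 leaves 1 component; it is not a cut vertex. No other vertex is a cut vertex either.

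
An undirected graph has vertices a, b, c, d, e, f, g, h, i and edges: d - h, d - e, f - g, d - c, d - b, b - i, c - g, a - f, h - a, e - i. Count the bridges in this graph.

The edges on the cycle d-h-a-f-g-c-d are not bridges since each lies on that cycle.
Every edge lies on some cycle, so there are no bridges.

0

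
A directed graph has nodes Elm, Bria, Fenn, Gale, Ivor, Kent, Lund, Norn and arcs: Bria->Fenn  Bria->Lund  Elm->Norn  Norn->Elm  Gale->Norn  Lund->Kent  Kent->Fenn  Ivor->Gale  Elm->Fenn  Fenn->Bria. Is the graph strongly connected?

There is no directed path from Gale to Ivor, so the graph is not strongly connected.

No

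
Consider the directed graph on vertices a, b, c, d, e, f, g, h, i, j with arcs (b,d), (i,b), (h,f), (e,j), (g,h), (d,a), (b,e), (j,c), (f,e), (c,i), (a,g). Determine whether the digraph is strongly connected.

Yes

From g we can reach every vertex (a, b, c, d, e, f, g, h, i, j), and every vertex can reach g (a, b, c, d, e, f, g, h, i, j). So the whole graph is one strongly connected component.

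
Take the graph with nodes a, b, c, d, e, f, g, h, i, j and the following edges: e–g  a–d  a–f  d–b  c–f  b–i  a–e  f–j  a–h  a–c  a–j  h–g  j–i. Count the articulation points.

1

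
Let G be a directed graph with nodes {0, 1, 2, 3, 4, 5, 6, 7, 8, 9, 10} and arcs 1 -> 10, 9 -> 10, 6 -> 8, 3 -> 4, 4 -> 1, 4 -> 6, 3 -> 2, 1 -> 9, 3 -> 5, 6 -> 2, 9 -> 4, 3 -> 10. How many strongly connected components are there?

9

{1, 4, 9} are all mutually reachable — one SCC of size 3.
{0} is an SCC by itself.
{7} is an SCC by itself.
{3} is an SCC by itself.
{6} is an SCC by itself.
(and 4 more singleton SCCs)
That gives 9 strongly connected components.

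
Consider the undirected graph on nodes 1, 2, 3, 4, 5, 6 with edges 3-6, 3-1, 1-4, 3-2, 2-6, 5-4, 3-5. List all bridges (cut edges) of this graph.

none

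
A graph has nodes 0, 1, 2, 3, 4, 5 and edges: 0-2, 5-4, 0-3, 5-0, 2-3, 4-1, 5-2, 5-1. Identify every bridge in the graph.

none

The edges on the cycle 5-4-1-5 are not bridges since each lies on that cycle.
Every edge lies on some cycle, so there are no bridges.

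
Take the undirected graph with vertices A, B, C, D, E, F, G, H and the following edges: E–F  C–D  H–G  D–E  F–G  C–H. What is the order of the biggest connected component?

B is isolated — a component by itself.
A is isolated — a component by itself.
Starting from C we can reach C, D, E, F, G, H. That is one component of size 6.
The largest has 6 vertices.

6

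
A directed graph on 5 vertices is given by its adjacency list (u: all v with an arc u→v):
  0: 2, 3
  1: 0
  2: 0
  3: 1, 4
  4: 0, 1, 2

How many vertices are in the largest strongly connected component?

5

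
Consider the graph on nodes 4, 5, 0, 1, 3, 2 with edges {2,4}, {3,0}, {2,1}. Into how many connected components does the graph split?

3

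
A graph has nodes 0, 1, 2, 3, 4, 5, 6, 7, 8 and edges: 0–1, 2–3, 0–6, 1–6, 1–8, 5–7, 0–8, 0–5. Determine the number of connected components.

3

4 is isolated — a component by itself.
Starting from 2 we can reach 2, 3. That is one component of size 2.
Starting from 0 we can reach 0, 1, 5, 6, 7, 8. That is one component of size 6.
Total: 3 components.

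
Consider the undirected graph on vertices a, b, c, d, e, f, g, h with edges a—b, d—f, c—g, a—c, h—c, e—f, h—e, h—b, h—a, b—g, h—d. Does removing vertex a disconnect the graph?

Deleting a leaves 1 component (was 1) (its neighbors b, c, h remain connected to each other), so a is not a cut vertex.

No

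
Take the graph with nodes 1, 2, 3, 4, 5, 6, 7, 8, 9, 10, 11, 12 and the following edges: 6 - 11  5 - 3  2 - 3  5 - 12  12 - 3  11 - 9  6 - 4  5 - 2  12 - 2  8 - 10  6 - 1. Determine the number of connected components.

4

7 is isolated — a component by itself.
Starting from 8 we can reach 8, 10. That is one component of size 2.
Starting from 2 we can reach 2, 3, 5, 12. That is one component of size 4.
Starting from 1 we can reach 1, 4, 6, 9, 11. That is one component of size 5.
Total: 4 components.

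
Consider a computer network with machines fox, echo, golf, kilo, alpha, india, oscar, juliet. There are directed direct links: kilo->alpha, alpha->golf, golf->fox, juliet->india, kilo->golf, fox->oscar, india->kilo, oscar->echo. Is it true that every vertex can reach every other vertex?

No

There is no directed path from fox to juliet, so the graph is not strongly connected.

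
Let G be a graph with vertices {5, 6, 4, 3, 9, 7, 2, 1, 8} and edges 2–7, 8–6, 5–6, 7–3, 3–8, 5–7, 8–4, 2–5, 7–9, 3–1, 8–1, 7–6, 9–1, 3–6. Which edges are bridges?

The edges on the cycle 2-5-7-2 are not bridges since each lies on that cycle.
But removing 4–8 disconnects 4 from 8 — this is a bridge.

4-8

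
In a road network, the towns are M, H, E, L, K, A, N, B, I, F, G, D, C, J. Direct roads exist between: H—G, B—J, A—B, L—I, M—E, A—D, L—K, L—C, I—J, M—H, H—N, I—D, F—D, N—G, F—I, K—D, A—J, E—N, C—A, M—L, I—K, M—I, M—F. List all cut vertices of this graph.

Removing M increases the component count from 1 to 2, so M is a cut vertex.
By contrast removing A leaves 1 component; it is not a cut vertex. No other vertex is a cut vertex either.

M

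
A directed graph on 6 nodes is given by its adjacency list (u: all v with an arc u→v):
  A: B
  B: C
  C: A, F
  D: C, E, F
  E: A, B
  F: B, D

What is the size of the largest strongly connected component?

6

{A, B, C, D, E, F} are all mutually reachable — one SCC of size 6.
The largest has 6 vertices.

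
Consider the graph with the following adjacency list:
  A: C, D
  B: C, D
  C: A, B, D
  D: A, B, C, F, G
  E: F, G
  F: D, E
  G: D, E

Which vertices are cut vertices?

Removing D increases the component count from 1 to 2, so D is a cut vertex.
By contrast removing B leaves 1 component; it is not a cut vertex. No other vertex is a cut vertex either.

D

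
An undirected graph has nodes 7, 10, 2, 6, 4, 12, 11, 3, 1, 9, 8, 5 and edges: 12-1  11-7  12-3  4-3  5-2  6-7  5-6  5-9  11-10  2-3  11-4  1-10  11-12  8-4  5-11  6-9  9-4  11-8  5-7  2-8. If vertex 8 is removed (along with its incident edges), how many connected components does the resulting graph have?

With 8 gone, the remaining components are: {1, 2, 3, 4, 5, 6, 7, 9, 10, 11, 12}.
That is 1 component.

1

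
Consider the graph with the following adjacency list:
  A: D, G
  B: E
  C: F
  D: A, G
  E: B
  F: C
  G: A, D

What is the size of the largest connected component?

Starting from B we can reach B, E. That is one component of size 2.
Starting from C we can reach C, F. That is one component of size 2.
Starting from A we can reach A, D, G. That is one component of size 3.
The largest has 3 vertices.

3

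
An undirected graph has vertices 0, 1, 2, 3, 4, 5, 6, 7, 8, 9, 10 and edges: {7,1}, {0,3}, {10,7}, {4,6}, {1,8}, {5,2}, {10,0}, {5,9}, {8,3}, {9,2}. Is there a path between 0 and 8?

Yes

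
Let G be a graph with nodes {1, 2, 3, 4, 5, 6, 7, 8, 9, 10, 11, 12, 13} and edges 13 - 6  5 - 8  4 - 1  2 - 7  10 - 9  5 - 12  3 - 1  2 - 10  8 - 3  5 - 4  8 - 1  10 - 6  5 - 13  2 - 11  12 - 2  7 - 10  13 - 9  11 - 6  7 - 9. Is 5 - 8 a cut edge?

After removing 5 - 8, the path 5-4-1-8 still connects them, so the edge is not a bridge.

No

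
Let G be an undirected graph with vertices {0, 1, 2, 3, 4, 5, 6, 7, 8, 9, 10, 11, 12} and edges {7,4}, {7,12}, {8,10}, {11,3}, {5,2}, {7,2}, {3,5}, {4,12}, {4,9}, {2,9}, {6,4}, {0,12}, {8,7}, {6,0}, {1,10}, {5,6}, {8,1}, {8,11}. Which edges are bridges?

The edges on the cycle 8-1-10-8 are not bridges since each lies on that cycle.
Every edge lies on some cycle, so there are no bridges.

none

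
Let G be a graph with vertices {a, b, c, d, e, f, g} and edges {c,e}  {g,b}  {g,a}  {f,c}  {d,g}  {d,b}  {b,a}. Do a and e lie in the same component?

No

The component containing a is {a, b, d, g}, and e is not in it.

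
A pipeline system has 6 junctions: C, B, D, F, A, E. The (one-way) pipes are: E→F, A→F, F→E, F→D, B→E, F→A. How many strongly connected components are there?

{A, E, F} are all mutually reachable — one SCC of size 3.
{C} is an SCC by itself.
{B} is an SCC by itself.
{D} is an SCC by itself.
That gives 4 strongly connected components.

4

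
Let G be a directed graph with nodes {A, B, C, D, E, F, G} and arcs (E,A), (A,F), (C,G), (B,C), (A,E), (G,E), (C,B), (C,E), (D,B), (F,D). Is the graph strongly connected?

Yes

From D we can reach every vertex (A, B, C, D, E, F, G), and every vertex can reach D (A, B, C, D, E, F, G). So the whole graph is one strongly connected component.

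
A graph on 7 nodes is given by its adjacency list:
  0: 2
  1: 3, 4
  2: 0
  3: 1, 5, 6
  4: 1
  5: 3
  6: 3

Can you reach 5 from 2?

The component containing 2 is {0, 2}, and 5 is not in it.

No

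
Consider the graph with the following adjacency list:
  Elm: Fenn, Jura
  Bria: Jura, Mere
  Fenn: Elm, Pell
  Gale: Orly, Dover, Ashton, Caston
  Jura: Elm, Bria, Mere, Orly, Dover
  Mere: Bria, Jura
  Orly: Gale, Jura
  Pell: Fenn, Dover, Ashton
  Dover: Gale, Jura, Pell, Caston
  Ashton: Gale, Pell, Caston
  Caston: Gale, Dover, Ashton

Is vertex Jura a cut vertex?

Yes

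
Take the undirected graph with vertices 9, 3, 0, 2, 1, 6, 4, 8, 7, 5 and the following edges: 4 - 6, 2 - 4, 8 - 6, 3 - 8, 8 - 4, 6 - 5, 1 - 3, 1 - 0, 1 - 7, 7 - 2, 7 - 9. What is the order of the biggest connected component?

Starting from 0 we can reach 0, 1, 2, 3, 4, 5, 6, 7, 8, 9. That is one component of size 10.
The largest has 10 vertices.

10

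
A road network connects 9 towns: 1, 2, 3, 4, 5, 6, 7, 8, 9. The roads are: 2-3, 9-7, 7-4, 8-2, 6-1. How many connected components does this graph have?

5 is isolated — a component by itself.
Starting from 1 we can reach 1, 6. That is one component of size 2.
Starting from 2 we can reach 2, 3, 8. That is one component of size 3.
Starting from 4 we can reach 4, 7, 9. That is one component of size 3.
Total: 4 components.

4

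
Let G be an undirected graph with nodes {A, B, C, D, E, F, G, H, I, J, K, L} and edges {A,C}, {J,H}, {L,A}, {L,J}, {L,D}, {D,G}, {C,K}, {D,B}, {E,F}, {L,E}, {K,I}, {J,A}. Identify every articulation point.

A, C, D, E, J, K, L

Removing A increases the component count from 1 to 2, so A is a cut vertex.
Removing C increases the component count from 1 to 2, so C is a cut vertex.
Removing D increases the component count from 1 to 3, so D is a cut vertex.
Likewise E, J, K, L are cut vertices.
By contrast removing H leaves 1 component; it is not a cut vertex. No other vertex is a cut vertex either.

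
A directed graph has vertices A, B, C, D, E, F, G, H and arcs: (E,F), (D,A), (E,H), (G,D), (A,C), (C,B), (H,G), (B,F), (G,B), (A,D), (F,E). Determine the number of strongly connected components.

{A, B, C, D, E, F, G, H} are all mutually reachable — one SCC of size 8.
That gives 1 strongly connected component.

1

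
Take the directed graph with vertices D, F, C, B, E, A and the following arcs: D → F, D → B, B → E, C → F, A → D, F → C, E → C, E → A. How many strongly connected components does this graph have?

{A, B, D, E} are all mutually reachable — one SCC of size 4.
{C, F} are all mutually reachable — one SCC of size 2.
That gives 2 strongly connected components.

2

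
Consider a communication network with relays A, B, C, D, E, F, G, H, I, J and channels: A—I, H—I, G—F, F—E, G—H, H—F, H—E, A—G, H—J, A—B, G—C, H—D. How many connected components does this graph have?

Starting from A we can reach A, B, C, D, E, F, G, H, I, J. That is one component of size 10.
Total: 1 component.

1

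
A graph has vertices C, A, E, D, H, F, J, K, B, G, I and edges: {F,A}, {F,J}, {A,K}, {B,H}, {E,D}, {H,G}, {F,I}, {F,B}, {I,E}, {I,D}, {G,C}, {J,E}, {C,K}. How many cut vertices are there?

1

Removing F increases the component count from 1 to 2, so F is a cut vertex.
By contrast removing J leaves 1 component; it is not a cut vertex. No other vertex is a cut vertex either.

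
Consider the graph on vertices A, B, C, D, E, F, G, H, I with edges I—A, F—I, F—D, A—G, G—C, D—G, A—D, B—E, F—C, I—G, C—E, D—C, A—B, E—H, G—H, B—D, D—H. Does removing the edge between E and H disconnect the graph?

After removing E—H, the path E-B-D-H still connects them, so the edge is not a bridge.

No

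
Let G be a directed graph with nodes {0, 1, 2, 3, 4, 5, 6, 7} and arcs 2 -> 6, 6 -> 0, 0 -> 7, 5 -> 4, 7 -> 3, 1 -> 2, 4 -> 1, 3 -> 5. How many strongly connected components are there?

1

{0, 1, 2, 3, 4, 5, 6, 7} are all mutually reachable — one SCC of size 8.
That gives 1 strongly connected component.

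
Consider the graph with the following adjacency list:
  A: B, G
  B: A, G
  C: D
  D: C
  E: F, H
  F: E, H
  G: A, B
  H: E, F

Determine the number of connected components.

Starting from C we can reach C, D. That is one component of size 2.
Starting from A we can reach A, B, G. That is one component of size 3.
Starting from E we can reach E, F, H. That is one component of size 3.
Total: 3 components.

3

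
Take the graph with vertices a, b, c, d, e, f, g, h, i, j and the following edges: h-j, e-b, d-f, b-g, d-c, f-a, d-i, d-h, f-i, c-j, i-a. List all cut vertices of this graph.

b, d

Removing b increases the component count from 2 to 3, so b is a cut vertex.
Removing d increases the component count from 2 to 3, so d is a cut vertex.
By contrast removing h leaves 2 components; it is not a cut vertex. No other vertex is a cut vertex either.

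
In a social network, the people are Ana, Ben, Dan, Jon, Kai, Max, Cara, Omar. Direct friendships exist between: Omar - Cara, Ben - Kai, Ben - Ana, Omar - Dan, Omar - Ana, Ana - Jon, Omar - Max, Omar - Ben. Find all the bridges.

Ana-Jon, Ben-Kai, Cara-Omar, Dan-Omar, Max-Omar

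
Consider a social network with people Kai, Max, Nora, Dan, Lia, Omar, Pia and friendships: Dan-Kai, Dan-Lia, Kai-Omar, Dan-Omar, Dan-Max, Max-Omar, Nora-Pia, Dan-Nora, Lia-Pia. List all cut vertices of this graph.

Removing Dan increases the component count from 1 to 2, so Dan is a cut vertex.
By contrast removing Nora leaves 1 component; it is not a cut vertex. No other vertex is a cut vertex either.

Dan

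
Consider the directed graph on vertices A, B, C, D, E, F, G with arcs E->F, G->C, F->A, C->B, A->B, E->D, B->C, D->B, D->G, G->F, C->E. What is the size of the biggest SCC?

7

{A, B, C, D, E, F, G} are all mutually reachable — one SCC of size 7.
The largest has 7 vertices.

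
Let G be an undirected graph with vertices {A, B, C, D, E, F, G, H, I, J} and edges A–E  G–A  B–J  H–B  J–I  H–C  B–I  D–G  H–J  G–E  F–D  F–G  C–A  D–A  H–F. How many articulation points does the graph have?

1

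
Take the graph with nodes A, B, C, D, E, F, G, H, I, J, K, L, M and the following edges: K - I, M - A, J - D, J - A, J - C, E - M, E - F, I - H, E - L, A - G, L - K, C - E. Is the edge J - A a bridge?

No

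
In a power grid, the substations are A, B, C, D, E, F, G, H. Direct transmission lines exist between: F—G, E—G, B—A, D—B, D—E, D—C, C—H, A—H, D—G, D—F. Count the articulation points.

1

Removing D increases the component count from 1 to 2, so D is a cut vertex.
By contrast removing G leaves 1 component; it is not a cut vertex. No other vertex is a cut vertex either.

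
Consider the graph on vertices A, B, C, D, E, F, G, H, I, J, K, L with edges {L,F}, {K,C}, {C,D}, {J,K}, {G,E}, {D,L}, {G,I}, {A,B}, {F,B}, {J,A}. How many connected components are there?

3

H is isolated — a component by itself.
Starting from E we can reach E, G, I. That is one component of size 3.
Starting from A we can reach A, B, C, D, F, J, K, L. That is one component of size 8.
Total: 3 components.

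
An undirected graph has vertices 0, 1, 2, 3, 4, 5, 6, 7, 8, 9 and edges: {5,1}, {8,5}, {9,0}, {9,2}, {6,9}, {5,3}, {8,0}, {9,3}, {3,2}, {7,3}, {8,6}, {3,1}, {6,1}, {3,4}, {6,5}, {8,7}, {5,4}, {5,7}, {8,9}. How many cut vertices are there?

Removing 0, for instance, still leaves 1 component. No single vertex removal increases the component count — the graph has no articulation points.

0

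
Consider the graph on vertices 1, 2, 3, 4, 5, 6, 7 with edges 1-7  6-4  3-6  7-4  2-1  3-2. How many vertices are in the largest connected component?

6

5 is isolated — a component by itself.
Starting from 1 we can reach 1, 2, 3, 4, 6, 7. That is one component of size 6.
The largest has 6 vertices.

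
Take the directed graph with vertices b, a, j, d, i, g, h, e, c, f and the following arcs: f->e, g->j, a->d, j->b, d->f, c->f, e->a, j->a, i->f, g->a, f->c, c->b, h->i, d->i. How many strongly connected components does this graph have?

{a, c, d, e, f, i} are all mutually reachable — one SCC of size 6.
{h} is an SCC by itself.
{g} is an SCC by itself.
{j} is an SCC by itself.
{b} is an SCC by itself.
That gives 5 strongly connected components.

5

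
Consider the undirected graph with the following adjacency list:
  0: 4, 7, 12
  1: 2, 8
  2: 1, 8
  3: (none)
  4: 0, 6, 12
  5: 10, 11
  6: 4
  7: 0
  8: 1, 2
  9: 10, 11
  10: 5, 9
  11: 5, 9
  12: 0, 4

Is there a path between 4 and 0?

Yes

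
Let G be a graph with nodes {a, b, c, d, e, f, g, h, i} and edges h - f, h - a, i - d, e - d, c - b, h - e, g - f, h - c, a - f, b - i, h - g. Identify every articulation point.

h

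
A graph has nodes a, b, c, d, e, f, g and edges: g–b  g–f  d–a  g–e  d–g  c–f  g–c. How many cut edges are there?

4

The edges on the cycle g-c-f-g are not bridges since each lies on that cycle.
But removing g–b disconnects g from b; removing a–d disconnects a from d; removing g–d disconnects g from d; removing g–e disconnects g from e — these are bridges.
That makes 4 bridges.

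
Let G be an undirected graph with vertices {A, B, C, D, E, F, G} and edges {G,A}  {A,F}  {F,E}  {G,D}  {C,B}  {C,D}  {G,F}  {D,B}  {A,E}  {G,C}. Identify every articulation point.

G

Removing G increases the component count from 1 to 2, so G is a cut vertex.
By contrast removing E leaves 1 component; it is not a cut vertex. No other vertex is a cut vertex either.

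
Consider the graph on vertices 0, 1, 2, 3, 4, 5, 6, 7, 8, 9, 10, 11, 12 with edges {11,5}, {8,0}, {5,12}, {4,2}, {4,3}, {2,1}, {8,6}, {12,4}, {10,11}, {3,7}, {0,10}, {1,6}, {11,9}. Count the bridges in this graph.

3

The edges on the cycle 8-0-10-11-5-12-4-2-1-6-8 are not bridges since each lies on that cycle.
But removing 3–4 disconnects 3 from 4; removing 11–9 disconnects 11 from 9; removing 3–7 disconnects 3 from 7 — these are bridges.
That makes 3 bridges.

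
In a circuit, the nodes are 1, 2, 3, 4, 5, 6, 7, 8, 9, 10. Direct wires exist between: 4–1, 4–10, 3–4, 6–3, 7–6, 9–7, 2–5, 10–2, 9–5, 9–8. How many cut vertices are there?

2

Removing 4 increases the component count from 1 to 2, so 4 is a cut vertex.
Removing 9 increases the component count from 1 to 2, so 9 is a cut vertex.
By contrast removing 10 leaves 1 component; it is not a cut vertex. No other vertex is a cut vertex either.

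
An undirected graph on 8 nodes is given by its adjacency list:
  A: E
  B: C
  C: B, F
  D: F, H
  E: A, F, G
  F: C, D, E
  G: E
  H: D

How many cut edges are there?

removing G-E disconnects G from E; removing F-D disconnects F from D; removing E-A disconnects E from A; removing D-H disconnects D from H — these are bridges.
In total 7 edges are bridges.

7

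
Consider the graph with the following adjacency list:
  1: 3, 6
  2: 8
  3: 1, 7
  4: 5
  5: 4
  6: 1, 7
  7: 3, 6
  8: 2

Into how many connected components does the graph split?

3

Starting from 4 we can reach 4, 5. That is one component of size 2.
Starting from 2 we can reach 2, 8. That is one component of size 2.
Starting from 1 we can reach 1, 3, 6, 7. That is one component of size 4.
Total: 3 components.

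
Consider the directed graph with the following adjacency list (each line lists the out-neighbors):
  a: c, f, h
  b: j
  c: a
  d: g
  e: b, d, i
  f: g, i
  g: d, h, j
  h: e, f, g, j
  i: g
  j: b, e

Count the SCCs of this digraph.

{b, d, e, f, g, h, i, j} are all mutually reachable — one SCC of size 8.
{a, c} are all mutually reachable — one SCC of size 2.
That gives 2 strongly connected components.

2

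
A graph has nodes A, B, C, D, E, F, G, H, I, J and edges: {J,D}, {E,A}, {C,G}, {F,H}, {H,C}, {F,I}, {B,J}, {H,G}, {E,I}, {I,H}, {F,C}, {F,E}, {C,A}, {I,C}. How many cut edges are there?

2

The edges on the cycle F-E-A-C-I-F are not bridges since each lies on that cycle.
But removing J-D disconnects J from D; removing J-B disconnects J from B — these are bridges.
That makes 2 bridges.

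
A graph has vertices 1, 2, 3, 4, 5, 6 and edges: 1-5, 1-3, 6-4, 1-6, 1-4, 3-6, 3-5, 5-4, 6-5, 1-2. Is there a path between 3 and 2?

Yes

From 3 we can reach 1, 2, 3, 4, 5, 6, which includes 2.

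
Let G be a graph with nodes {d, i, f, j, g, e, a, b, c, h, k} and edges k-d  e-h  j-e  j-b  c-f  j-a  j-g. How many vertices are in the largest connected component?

6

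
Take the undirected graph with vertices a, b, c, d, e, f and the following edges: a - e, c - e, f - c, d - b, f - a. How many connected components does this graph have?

2

Starting from b we can reach b, d. That is one component of size 2.
Starting from a we can reach a, c, e, f. That is one component of size 4.
Total: 2 components.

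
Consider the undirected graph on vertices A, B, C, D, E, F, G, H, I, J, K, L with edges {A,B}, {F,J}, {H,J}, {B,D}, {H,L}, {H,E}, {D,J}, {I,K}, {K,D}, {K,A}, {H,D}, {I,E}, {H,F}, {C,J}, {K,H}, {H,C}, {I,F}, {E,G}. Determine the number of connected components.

1

Starting from A we can reach A, B, C, D, E, F, G, H, I, J, K, L. That is one component of size 12.
Total: 1 component.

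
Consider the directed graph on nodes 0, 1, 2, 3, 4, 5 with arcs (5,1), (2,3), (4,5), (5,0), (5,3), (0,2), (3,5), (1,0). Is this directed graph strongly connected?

There is no directed path from 3 to 4, so the graph is not strongly connected.

No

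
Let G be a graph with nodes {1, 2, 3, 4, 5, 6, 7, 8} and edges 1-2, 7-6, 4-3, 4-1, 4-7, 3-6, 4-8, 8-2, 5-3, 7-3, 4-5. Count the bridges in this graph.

The edges on the cycle 4-7-6-3-4 are not bridges since each lies on that cycle.
Every edge lies on some cycle, so there are no bridges.

0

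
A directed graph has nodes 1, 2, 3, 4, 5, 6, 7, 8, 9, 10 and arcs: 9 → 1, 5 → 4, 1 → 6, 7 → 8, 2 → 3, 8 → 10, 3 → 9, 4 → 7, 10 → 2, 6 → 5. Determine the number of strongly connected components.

1

{1, 2, 3, 4, 5, 6, 7, 8, 9, 10} are all mutually reachable — one SCC of size 10.
That gives 1 strongly connected component.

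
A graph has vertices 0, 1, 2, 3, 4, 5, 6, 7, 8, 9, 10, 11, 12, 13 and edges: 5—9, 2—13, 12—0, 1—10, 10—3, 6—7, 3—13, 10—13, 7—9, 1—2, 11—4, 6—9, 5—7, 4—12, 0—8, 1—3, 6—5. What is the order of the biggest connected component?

5

Starting from 5 we can reach 5, 6, 7, 9. That is one component of size 4.
Starting from 1 we can reach 1, 2, 3, 10, 13. That is one component of size 5.
Starting from 0 we can reach 0, 4, 8, 11, 12. That is one component of size 5.
The largest has 5 vertices.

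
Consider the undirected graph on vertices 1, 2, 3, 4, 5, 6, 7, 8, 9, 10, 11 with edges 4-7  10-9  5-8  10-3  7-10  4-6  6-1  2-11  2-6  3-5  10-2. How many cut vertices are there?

Removing 2 increases the component count from 1 to 2, so 2 is a cut vertex.
Removing 3 increases the component count from 1 to 2, so 3 is a cut vertex.
Removing 5 increases the component count from 1 to 2, so 5 is a cut vertex.
Likewise 6, 10 are cut vertices.
By contrast removing 11 leaves 1 component; it is not a cut vertex. No other vertex is a cut vertex either.

5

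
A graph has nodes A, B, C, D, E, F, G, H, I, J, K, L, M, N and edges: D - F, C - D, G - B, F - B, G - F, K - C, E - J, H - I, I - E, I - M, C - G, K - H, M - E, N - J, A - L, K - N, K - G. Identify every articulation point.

K

Removing K increases the component count from 2 to 3, so K is a cut vertex.
By contrast removing F leaves 2 components; it is not a cut vertex. No other vertex is a cut vertex either.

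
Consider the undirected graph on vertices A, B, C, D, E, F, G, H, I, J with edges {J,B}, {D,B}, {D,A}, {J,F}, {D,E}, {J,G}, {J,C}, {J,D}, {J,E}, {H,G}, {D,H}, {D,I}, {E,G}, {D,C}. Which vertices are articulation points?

Removing D increases the component count from 1 to 3, so D is a cut vertex.
Removing J increases the component count from 1 to 2, so J is a cut vertex.
By contrast removing G leaves 1 component; it is not a cut vertex. No other vertex is a cut vertex either.

D, J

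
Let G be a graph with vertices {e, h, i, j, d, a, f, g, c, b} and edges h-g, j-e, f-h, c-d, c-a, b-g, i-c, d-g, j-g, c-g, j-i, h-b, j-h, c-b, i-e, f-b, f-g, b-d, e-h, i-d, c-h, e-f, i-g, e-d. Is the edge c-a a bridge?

Removing c-a leaves no path between c and a: the component count goes from 1 to 2. So it is a bridge.

Yes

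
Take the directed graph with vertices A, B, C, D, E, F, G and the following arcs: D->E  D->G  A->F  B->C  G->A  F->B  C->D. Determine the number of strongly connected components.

2

{A, B, C, D, F, G} are all mutually reachable — one SCC of size 6.
{E} is an SCC by itself.
That gives 2 strongly connected components.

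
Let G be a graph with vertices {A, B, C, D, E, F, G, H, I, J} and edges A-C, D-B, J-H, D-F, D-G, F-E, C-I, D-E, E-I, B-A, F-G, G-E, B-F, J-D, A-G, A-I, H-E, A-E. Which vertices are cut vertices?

none

Removing I, for instance, still leaves 1 component. No single vertex removal increases the component count — the graph has no articulation points.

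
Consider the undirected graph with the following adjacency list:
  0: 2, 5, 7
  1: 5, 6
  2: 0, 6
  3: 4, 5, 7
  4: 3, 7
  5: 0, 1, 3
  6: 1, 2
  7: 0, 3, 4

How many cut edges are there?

The edges on the cycle 1-6-2-0-7-3-5-1 are not bridges since each lies on that cycle.
Every edge lies on some cycle, so there are no bridges.

0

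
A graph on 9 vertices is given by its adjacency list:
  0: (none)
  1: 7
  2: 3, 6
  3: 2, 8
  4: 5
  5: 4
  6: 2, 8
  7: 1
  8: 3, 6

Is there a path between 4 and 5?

Yes

From 4 we can reach 4, 5, which includes 5.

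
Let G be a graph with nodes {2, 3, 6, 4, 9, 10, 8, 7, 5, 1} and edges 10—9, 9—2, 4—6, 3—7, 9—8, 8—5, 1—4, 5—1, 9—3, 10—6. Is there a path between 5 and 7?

From 5 we can reach 1, 2, 3, 4, 5, 6, 7, 8, 9, 10, which includes 7.

Yes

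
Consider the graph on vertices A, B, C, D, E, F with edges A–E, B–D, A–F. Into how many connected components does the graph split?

3

C is isolated — a component by itself.
Starting from B we can reach B, D. That is one component of size 2.
Starting from A we can reach A, E, F. That is one component of size 3.
Total: 3 components.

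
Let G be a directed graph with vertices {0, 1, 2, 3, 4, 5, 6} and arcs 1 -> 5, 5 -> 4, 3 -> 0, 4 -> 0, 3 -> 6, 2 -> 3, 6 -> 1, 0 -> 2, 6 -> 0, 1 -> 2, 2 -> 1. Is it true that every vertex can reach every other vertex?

Yes

From 3 we can reach every vertex (0, 1, 2, 3, 4, 5, 6), and every vertex can reach 3 (0, 1, 2, 3, 4, 5, 6). So the whole graph is one strongly connected component.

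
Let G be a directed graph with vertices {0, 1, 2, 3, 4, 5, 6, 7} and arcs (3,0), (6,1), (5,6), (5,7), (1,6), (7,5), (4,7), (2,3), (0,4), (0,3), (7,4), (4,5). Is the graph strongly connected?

There is no directed path from 4 to 2, so the graph is not strongly connected.

No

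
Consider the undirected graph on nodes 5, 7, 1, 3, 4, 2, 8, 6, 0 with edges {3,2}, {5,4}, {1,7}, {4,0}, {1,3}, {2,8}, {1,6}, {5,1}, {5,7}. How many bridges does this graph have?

6

The edges on the cycle 5-1-7-5 are not bridges since each lies on that cycle.
But removing 1 - 3 disconnects 1 from 3; removing 4 - 0 disconnects 4 from 0; removing 5 - 4 disconnects 5 from 4; removing 3 - 2 disconnects 3 from 2 — these are bridges.
In total 6 edges are bridges.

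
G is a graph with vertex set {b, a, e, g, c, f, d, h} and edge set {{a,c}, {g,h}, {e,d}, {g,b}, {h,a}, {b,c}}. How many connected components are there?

3

f is isolated — a component by itself.
Starting from d we can reach d, e. That is one component of size 2.
Starting from a we can reach a, b, c, g, h. That is one component of size 5.
Total: 3 components.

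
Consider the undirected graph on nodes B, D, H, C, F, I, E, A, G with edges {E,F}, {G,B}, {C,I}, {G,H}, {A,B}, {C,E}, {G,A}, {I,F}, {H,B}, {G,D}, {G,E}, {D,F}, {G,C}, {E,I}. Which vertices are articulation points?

G

Removing G increases the component count from 1 to 2, so G is a cut vertex.
By contrast removing I leaves 1 component; it is not a cut vertex. No other vertex is a cut vertex either.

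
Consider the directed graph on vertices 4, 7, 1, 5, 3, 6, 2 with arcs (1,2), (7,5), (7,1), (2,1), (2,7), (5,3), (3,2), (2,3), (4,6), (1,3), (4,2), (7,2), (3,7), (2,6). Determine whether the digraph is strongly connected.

No

There is no directed path from 5 to 4, so the graph is not strongly connected.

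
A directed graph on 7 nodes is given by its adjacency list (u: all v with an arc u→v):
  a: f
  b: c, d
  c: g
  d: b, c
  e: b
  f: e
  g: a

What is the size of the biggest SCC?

{a, b, c, d, e, f, g} are all mutually reachable — one SCC of size 7.
The largest has 7 vertices.

7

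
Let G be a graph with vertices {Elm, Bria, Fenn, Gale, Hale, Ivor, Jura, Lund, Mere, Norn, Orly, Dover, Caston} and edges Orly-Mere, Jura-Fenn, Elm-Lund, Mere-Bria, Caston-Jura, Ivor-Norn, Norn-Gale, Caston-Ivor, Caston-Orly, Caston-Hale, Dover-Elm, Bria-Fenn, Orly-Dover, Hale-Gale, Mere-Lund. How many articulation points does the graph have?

Removing Caston increases the component count from 1 to 2, so Caston is a cut vertex.
By contrast removing Elm leaves 1 component; it is not a cut vertex. No other vertex is a cut vertex either.

1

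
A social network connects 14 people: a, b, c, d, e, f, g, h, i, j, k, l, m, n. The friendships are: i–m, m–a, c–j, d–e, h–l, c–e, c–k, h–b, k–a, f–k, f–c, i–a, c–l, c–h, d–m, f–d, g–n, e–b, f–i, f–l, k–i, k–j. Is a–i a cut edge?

After removing a–i, the path a-k-i still connects them, so the edge is not a bridge.

No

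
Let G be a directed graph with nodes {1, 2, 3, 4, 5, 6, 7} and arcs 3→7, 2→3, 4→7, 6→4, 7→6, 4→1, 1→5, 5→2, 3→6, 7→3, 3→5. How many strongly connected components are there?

{1, 2, 3, 4, 5, 6, 7} are all mutually reachable — one SCC of size 7.
That gives 1 strongly connected component.

1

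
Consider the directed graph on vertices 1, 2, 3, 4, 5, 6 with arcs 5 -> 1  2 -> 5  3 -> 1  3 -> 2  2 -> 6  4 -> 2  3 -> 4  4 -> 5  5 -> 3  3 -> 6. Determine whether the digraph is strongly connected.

There is no directed path from 6 to 3, so the graph is not strongly connected.

No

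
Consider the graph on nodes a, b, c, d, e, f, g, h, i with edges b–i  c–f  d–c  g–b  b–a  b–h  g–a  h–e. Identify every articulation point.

b, c, h

Removing b increases the component count from 2 to 4, so b is a cut vertex.
Removing c increases the component count from 2 to 3, so c is a cut vertex.
Removing h increases the component count from 2 to 3, so h is a cut vertex.
By contrast removing a leaves 2 components; it is not a cut vertex. No other vertex is a cut vertex either.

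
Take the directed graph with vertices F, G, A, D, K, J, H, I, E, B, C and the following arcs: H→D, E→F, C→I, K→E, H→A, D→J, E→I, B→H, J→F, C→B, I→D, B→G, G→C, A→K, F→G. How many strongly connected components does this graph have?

{A, B, C, D, E, F, G, H, I, J, K} are all mutually reachable — one SCC of size 11.
That gives 1 strongly connected component.

1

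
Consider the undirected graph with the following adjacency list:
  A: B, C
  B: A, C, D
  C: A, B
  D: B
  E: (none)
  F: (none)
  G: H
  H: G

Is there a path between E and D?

The component containing E is {E}, and D is not in it.

No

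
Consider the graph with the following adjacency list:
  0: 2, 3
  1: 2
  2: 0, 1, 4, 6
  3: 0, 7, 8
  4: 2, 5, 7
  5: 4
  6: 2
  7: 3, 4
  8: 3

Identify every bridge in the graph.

1-2, 2-6, 3-8, 4-5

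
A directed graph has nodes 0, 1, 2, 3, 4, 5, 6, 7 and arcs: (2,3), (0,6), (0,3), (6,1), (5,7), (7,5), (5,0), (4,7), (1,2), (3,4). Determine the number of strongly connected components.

{0, 1, 2, 3, 4, 5, 6, 7} are all mutually reachable — one SCC of size 8.
That gives 1 strongly connected component.

1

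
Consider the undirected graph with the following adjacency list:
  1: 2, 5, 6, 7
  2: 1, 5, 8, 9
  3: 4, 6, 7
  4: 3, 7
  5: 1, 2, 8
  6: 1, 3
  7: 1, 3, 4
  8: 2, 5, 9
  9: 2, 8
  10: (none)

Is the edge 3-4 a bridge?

No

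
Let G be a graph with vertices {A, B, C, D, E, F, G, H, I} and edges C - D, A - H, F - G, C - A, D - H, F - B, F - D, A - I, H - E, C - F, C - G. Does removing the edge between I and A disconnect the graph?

Removing I - A leaves no path between I and A: the component count goes from 1 to 2. So it is a bridge.

Yes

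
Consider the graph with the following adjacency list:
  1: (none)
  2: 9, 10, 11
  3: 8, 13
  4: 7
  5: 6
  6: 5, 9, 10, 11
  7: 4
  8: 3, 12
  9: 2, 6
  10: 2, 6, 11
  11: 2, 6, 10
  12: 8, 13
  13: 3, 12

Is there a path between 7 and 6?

No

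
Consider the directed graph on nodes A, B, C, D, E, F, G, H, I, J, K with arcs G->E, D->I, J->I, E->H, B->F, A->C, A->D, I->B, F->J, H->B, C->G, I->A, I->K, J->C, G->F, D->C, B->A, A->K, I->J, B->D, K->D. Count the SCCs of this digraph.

{A, B, C, D, E, F, G, H, I, J, K} are all mutually reachable — one SCC of size 11.
That gives 1 strongly connected component.

1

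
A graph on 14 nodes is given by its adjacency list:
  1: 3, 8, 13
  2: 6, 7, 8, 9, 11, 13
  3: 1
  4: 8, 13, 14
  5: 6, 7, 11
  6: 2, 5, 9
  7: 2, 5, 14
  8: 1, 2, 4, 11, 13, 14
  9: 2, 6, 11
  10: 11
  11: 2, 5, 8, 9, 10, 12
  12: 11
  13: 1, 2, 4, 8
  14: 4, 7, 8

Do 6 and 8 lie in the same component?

Yes

From 6 we can reach 1, 2, 3, 4, 5, 6, 7, 8, 9, 10, 11, 12, 13, 14, which includes 8.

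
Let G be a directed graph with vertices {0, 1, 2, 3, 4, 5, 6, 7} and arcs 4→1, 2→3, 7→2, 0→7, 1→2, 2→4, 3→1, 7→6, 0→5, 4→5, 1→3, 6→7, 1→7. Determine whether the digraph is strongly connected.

No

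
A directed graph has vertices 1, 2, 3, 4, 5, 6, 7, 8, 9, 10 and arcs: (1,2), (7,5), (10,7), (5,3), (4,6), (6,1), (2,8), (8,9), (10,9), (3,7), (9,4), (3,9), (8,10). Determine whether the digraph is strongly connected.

From 10 we can reach every vertex (1, 2, 3, 4, 5, 6, 7, 8, 9, 10), and every vertex can reach 10 (1, 2, 3, 4, 5, 6, 7, 8, 9, 10). So the whole graph is one strongly connected component.

Yes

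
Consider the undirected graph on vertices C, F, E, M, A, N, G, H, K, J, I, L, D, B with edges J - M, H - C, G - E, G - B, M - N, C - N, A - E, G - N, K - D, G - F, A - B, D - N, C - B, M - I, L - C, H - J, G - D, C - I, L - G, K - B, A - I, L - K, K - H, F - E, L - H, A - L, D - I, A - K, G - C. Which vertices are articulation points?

Removing M, for instance, still leaves 1 component. No single vertex removal increases the component count — the graph has no articulation points.

none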